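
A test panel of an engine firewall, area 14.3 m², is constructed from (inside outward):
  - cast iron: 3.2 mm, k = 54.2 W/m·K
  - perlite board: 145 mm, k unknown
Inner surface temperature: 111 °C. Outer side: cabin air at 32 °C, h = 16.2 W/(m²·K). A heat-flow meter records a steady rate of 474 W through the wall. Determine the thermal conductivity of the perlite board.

Treating each layer as a thermal resistance in series:
R_cast iron = L/(kA) = 0.0032/(54.2×14.3) = 4.129×10^-6 K/W
R_outer film = 1/(h_o·A) = 1/(16.2×14.3) = 0.004317 K/W
Sum of known resistances R_other = 0.004321 K/W
Total R = ΔT/Q = 79/474 = 0.1667 K/W
R_perlite board = R_total − R_other = 0.1623 K/W
k = L/(R·A) = 0.145/(0.1623×14.3)

k ≈ 0.0625 W/(m·K)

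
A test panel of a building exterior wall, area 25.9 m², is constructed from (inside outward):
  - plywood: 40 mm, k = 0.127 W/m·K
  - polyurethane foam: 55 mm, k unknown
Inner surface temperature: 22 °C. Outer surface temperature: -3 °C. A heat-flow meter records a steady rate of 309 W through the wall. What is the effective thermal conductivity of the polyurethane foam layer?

k ≈ 0.0309 W/(m·K)

Series thermal resistances:
R_plywood = L/(kA) = 0.04/(0.127×25.9) = 0.01216 K/W
Sum of known resistances R_other = 0.01216 K/W
Total R = ΔT/Q = 25/309 = 0.08091 K/W
R_polyurethane foam = R_total − R_other = 0.06875 K/W
k = L/(R·A) = 0.055/(0.06875×25.9)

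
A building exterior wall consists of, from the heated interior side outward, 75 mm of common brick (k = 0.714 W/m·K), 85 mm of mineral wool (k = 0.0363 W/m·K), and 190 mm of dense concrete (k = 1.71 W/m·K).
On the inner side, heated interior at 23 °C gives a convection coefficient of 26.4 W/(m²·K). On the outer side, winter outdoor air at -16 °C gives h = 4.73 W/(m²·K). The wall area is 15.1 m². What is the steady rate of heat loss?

Model the wall as resistances in series:
R_inner film = 1/(h_i·A) = 1/(26.4×15.1) = 0.002509 K/W
R_common brick = L/(kA) = 0.075/(0.714×15.1) = 0.006956 K/W
R_mineral wool = L/(kA) = 0.085/(0.0363×15.1) = 0.1551 K/W
R_dense concrete = L/(kA) = 0.19/(1.71×15.1) = 0.007358 K/W
R_outer film = 1/(h_o·A) = 1/(4.73×15.1) = 0.014 K/W
R_total = 0.1859 K/W
Q = ΔT / R_total = 39 / 0.1859

Q ≈ 210 W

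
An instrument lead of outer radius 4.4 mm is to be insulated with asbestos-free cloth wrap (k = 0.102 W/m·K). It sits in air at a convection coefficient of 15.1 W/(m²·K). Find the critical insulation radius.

r_cr ≈ 6.75 mm

For a cylinder r_cr = k/h = 0.102/15.1
r_cr = 6.75 mm; since the bare radius (4.4 mm) is below r_cr, adding a thin layer of insulation will *increase* heat loss.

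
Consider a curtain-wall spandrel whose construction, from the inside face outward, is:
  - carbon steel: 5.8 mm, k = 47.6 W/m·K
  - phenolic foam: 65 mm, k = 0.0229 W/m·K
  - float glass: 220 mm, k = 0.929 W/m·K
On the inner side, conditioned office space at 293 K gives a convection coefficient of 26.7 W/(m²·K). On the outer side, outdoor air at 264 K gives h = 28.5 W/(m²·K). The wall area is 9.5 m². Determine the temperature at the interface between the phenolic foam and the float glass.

T ≈ 267 K

Series thermal resistances:
R_inner film = 1/(h_i·A) = 1/(26.7×9.5) = 0.003942 K/W
R_carbon steel = L/(kA) = 0.0058/(47.6×9.5) = 1.283×10^-5 K/W
R_phenolic foam = L/(kA) = 0.065/(0.0229×9.5) = 0.2988 K/W
R_float glass = L/(kA) = 0.22/(0.929×9.5) = 0.02493 K/W
R_outer film = 1/(h_o·A) = 1/(28.5×9.5) = 0.003693 K/W
R_total = 0.3314 K/W;  Q = ΔT/R_total = 29/0.3314 = 87.52 W
T_interface = T_inner − Q·ΣR(inner→interface) = 293 − 87.5×0.3027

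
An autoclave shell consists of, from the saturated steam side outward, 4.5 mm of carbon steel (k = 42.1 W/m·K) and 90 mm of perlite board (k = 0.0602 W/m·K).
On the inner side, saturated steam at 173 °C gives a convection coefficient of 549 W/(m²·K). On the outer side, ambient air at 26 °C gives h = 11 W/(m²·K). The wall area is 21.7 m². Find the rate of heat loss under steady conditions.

Q ≈ 2010 W

Series thermal resistances:
R_inner film = 1/(h_i·A) = 1/(549×21.7) = 8.394×10^-5 K/W
R_carbon steel = L/(kA) = 0.0045/(42.1×21.7) = 4.926×10^-6 K/W
R_perlite board = L/(kA) = 0.09/(0.0602×21.7) = 0.06889 K/W
R_outer film = 1/(h_o·A) = 1/(11×21.7) = 0.004189 K/W
R_total = 0.07317 K/W
Q = ΔT / R_total = 147 / 0.07317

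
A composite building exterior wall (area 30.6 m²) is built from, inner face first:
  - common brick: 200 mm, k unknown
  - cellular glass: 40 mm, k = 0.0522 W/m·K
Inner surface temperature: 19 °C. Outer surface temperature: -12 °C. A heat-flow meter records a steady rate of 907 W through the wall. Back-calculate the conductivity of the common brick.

k ≈ 0.715 W/(m·K)

Series thermal resistances:
R_cellular glass = L/(kA) = 0.04/(0.0522×30.6) = 0.02504 K/W
Sum of known resistances R_other = 0.02504 K/W
Total R = ΔT/Q = 31/907 = 0.03418 K/W
R_common brick = R_total − R_other = 0.009137 K/W
k = L/(R·A) = 0.2/(0.009137×30.6)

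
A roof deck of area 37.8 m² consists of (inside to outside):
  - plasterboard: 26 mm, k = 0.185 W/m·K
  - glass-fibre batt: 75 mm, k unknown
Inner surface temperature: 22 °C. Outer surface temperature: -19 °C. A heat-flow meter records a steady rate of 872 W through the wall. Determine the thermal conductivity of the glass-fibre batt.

Model the wall as resistances in series:
R_plasterboard = L/(kA) = 0.026/(0.185×37.8) = 0.003718 K/W
Sum of known resistances R_other = 0.003718 K/W
Total R = ΔT/Q = 41/872 = 0.04702 K/W
R_glass-fibre batt = R_total − R_other = 0.0433 K/W
k = L/(R·A) = 0.075/(0.0433×37.8)

k ≈ 0.0458 W/(m·K)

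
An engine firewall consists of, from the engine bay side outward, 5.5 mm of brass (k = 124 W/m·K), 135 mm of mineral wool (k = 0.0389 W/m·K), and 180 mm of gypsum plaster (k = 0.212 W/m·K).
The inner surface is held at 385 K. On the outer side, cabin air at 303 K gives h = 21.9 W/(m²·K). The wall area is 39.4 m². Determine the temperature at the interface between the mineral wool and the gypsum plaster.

Thermal resistances in series:
R_brass = L/(kA) = 0.0055/(124×39.4) = 1.126×10^-6 K/W
R_mineral wool = L/(kA) = 0.135/(0.0389×39.4) = 0.08808 K/W
R_gypsum plaster = L/(kA) = 0.18/(0.212×39.4) = 0.02155 K/W
R_outer film = 1/(h_o·A) = 1/(21.9×39.4) = 0.001159 K/W
R_total = 0.1108 K/W;  Q = ΔT/R_total = 82/0.1108 = 740.1 W
T_interface = T_inner − Q·ΣR(inner→interface) = 385 − 740×0.08808

T ≈ 320 K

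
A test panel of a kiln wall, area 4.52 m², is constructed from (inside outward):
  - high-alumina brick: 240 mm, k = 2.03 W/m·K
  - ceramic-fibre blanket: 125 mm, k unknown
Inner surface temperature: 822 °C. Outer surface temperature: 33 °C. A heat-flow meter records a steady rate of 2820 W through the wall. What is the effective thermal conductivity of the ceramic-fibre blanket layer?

k ≈ 0.109 W/(m·K)

Using the resistance-network approach (series):
R_high-alumina brick = L/(kA) = 0.24/(2.03×4.52) = 0.02616 K/W
Sum of known resistances R_other = 0.02616 K/W
Total R = ΔT/Q = 789/2820 = 0.2798 K/W
R_ceramic-fibre blanket = R_total − R_other = 0.2536 K/W
k = L/(R·A) = 0.125/(0.2536×4.52)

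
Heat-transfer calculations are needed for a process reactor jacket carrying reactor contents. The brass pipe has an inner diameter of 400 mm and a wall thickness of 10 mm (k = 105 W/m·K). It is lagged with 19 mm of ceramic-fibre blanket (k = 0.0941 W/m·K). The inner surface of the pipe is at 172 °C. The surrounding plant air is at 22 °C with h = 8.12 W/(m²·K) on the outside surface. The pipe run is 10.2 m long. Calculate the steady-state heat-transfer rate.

For a radial system each layer contributes R = ln(r_out/r_in)/(2πkL); films add R = 1/(hA).
R_brass pipe wall = ln(210/200)/(2π×105×10.2) = 7.25×10^-6 K/W
R_ceramic-fibre blanket = ln(229/210)/(2π×0.0941×10.2) = 0.01436 K/W
R_outer film = 1/(h_o·2πr_oL) = 1/(8.12×2π×0.229×10.2) = 0.008391 K/W
R_total = 0.02276 K/W
Q = ΔT/R_total = 150/0.02276

Q ≈ 6590 W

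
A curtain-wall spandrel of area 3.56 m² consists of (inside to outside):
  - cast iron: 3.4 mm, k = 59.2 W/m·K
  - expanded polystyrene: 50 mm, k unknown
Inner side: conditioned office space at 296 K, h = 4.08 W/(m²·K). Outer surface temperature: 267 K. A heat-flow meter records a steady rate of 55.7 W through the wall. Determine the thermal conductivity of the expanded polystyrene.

k ≈ 0.0311 W/(m·K)

Using the resistance-network approach (series):
R_inner film = 1/(h_i·A) = 1/(4.08×3.56) = 0.06885 K/W
R_cast iron = L/(kA) = 0.0034/(59.2×3.56) = 1.613×10^-5 K/W
Sum of known resistances R_other = 0.06886 K/W
Total R = ΔT/Q = 29/55.7 = 0.5206 K/W
R_expanded polystyrene = R_total − R_other = 0.4518 K/W
k = L/(R·A) = 0.05/(0.4518×3.56)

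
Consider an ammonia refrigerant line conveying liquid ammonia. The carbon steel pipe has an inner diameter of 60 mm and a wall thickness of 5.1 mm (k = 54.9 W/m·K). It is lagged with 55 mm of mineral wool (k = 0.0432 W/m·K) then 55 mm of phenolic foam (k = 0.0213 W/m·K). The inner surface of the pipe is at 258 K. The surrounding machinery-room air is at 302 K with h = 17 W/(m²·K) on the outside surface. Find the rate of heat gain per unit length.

Per-layer cylindrical resistances, series-summed:
R_carbon steel pipe wall = ln(35.1/30)/(2π×54.9×1) = 4.552×10^-4 K/W
R_mineral wool = ln(90.1/35.1)/(2π×0.0432×1) = 3.473 K/W
R_phenolic foam = ln(145.1/90.1)/(2π×0.0213×1) = 3.56 K/W
R_outer film = 1/(h_o·2πr_oL) = 1/(17×2π×0.1451×1) = 0.06452 K/W
R_total = 7.099 K/W
Q = ΔT/R_total = 44/7.099

q′ ≈ 6.2 W/m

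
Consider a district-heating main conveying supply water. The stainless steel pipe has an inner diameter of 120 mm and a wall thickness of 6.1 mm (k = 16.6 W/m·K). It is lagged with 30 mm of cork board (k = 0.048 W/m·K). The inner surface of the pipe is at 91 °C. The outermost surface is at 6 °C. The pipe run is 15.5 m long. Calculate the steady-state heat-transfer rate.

Q ≈ 1060 W

For a radial system each layer contributes R = ln(r_out/r_in)/(2πkL); films add R = 1/(hA).
R_stainless steel pipe wall = ln(66.1/60)/(2π×16.6×15.5) = 5.989×10^-5 K/W
R_cork board = ln(96.1/66.1)/(2π×0.048×15.5) = 0.08005 K/W
R_total = 0.08011 K/W
Q = ΔT/R_total = 85/0.08011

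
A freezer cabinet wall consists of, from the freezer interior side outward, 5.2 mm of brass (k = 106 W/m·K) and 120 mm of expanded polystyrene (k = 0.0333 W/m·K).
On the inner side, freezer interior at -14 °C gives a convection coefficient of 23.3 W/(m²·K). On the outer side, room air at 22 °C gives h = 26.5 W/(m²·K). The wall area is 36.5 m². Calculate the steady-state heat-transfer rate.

Model the wall as resistances in series:
R_inner film = 1/(h_i·A) = 1/(23.3×36.5) = 0.001176 K/W
R_brass = L/(kA) = 0.0052/(106×36.5) = 1.344×10^-6 K/W
R_expanded polystyrene = L/(kA) = 0.12/(0.0333×36.5) = 0.09873 K/W
R_outer film = 1/(h_o·A) = 1/(26.5×36.5) = 0.001034 K/W
R_total = 0.1009 K/W
Q = ΔT / R_total = 36 / 0.1009

Q ≈ 357 W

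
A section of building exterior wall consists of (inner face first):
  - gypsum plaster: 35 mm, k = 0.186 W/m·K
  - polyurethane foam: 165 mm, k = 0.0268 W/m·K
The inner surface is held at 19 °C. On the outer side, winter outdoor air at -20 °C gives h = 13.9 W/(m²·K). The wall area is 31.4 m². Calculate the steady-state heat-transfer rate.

Q ≈ 191 W

Treating each layer as a thermal resistance in series:
R_gypsum plaster = L/(kA) = 0.035/(0.186×31.4) = 0.005993 K/W
R_polyurethane foam = L/(kA) = 0.165/(0.0268×31.4) = 0.1961 K/W
R_outer film = 1/(h_o·A) = 1/(13.9×31.4) = 0.002291 K/W
R_total = 0.2044 K/W
Q = ΔT / R_total = 39 / 0.2044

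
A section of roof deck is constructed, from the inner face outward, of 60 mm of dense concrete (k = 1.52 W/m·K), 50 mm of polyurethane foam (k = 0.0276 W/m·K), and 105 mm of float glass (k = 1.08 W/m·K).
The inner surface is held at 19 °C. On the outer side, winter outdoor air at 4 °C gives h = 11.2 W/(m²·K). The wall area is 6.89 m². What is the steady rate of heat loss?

Model the wall as resistances in series:
R_dense concrete = L/(kA) = 0.06/(1.52×6.89) = 0.005729 K/W
R_polyurethane foam = L/(kA) = 0.05/(0.0276×6.89) = 0.2629 K/W
R_float glass = L/(kA) = 0.105/(1.08×6.89) = 0.01411 K/W
R_outer film = 1/(h_o·A) = 1/(11.2×6.89) = 0.01296 K/W
R_total = 0.2957 K/W
Q = ΔT / R_total = 15 / 0.2957

Q ≈ 50.7 W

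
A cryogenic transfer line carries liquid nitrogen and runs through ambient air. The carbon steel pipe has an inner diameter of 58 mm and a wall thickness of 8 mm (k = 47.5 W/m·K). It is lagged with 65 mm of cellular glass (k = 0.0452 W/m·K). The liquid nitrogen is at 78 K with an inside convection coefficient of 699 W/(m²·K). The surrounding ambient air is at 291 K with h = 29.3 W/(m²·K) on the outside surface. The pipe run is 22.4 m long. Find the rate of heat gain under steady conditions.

Q ≈ 1310 W

Treating each annulus and film as a series resistance:
R_inner film = 1/(h_i·2πr₁L) = 1/(699×2π×0.029×22.4) = 3.505×10^-4 K/W
R_carbon steel pipe wall = ln(37/29)/(2π×47.5×22.4) = 3.644×10^-5 K/W
R_cellular glass = ln(102/37)/(2π×0.0452×22.4) = 0.1594 K/W
R_outer film = 1/(h_o·2πr_oL) = 1/(29.3×2π×0.102×22.4) = 0.002377 K/W
R_total = 0.1622 K/W
Q = ΔT/R_total = 213/0.1622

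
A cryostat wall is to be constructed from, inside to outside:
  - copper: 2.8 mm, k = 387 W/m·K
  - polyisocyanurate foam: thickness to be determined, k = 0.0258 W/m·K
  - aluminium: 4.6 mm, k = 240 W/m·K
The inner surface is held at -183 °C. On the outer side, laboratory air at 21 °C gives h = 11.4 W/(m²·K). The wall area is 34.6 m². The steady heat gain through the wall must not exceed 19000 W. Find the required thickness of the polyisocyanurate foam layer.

L ≈ 7.32 mm

Using the resistance-network approach (series):
R_copper = L/(kA) = 0.0028/(387×34.6) = 2.091×10^-7 K/W
R_aluminium = L/(kA) = 0.0046/(240×34.6) = 5.539×10^-7 K/W
R_outer film = 1/(h_o·A) = 1/(11.4×34.6) = 0.002535 K/W
Sum of the known resistances R_other = 0.002536 K/W
Required total resistance R_tot = ΔT/Q_allow = 204/19000 = 0.01074 K/W
R_polyisocyanurate foam = R_tot − R_other = 0.008201 K/W
L = R·k·A = 0.008201×0.0258×34.6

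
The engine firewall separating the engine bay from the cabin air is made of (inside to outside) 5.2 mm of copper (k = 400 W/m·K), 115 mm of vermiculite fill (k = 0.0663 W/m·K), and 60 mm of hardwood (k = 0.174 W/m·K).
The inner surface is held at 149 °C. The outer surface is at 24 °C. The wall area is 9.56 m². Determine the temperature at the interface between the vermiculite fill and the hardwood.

T ≈ 44.7 °C

Using the resistance-network approach (series):
R_copper = L/(kA) = 0.0052/(400×9.56) = 1.36×10^-6 K/W
R_vermiculite fill = L/(kA) = 0.115/(0.0663×9.56) = 0.1814 K/W
R_hardwood = L/(kA) = 0.06/(0.174×9.56) = 0.03607 K/W
R_total = 0.2175 K/W;  Q = ΔT/R_total = 125/0.2175 = 574.7 W
T_interface = T_inner − Q·ΣR(inner→interface) = 149 − 575×0.1814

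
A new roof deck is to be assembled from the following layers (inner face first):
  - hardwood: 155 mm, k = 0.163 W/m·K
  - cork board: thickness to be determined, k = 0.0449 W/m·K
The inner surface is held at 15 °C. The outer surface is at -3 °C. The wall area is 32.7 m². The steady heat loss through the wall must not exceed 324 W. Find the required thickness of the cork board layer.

L ≈ 38.9 mm

Thermal resistances in series:
R_hardwood = L/(kA) = 0.155/(0.163×32.7) = 0.02908 K/W
Sum of the known resistances R_other = 0.02908 K/W
Required total resistance R_tot = ΔT/Q_allow = 18/324 = 0.05556 K/W
R_cork board = R_tot − R_other = 0.02648 K/W
L = R·k·A = 0.02648×0.0449×32.7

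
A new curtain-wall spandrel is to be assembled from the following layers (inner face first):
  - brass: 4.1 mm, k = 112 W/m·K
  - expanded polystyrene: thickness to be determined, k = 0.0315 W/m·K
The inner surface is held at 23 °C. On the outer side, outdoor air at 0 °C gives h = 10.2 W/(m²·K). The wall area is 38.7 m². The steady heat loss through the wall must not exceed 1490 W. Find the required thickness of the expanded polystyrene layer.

L ≈ 15.7 mm

Thermal resistances in series:
R_brass = L/(kA) = 0.0041/(112×38.7) = 9.459×10^-7 K/W
R_outer film = 1/(h_o·A) = 1/(10.2×38.7) = 0.002533 K/W
Sum of the known resistances R_other = 0.002534 K/W
Required total resistance R_tot = ΔT/Q_allow = 23/1490 = 0.01544 K/W
R_expanded polystyrene = R_tot − R_other = 0.0129 K/W
L = R·k·A = 0.0129×0.0315×38.7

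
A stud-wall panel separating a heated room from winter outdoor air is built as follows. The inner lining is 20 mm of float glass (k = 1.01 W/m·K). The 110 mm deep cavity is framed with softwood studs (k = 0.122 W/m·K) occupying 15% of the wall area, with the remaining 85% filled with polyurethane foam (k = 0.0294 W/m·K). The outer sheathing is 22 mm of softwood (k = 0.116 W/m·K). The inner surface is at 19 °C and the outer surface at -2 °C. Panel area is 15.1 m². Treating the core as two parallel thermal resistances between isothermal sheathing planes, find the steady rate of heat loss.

Q ≈ 115 W

Sheathing layers in series; stud and cavity paths in parallel between them.
R_inner = 0.02/(1.01×15.1) = 0.001311 K/W
R_stud  = 0.11/(0.122×0.15×15.1) = 0.3981 K/W
R_cav   = 0.11/(0.0294×0.85×15.1) = 0.2915 K/W
1/R_core = 1/R_stud + 1/R_cav → R_core = 0.1683 K/W
R_outer = 0.022/(0.116×15.1) = 0.01256 K/W
R_total = 0.1821 K/W
Q = ΔT/R_total = 21/0.1821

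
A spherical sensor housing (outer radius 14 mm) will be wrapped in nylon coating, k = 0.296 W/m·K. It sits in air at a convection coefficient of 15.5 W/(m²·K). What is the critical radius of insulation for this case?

For a sphere r_cr = 2k/h = 2×0.296/15.5
r_cr = 38.2 mm; since the bare radius (14 mm) is below r_cr, adding a thin layer of insulation will *increase* heat loss.

r_cr ≈ 38.2 mm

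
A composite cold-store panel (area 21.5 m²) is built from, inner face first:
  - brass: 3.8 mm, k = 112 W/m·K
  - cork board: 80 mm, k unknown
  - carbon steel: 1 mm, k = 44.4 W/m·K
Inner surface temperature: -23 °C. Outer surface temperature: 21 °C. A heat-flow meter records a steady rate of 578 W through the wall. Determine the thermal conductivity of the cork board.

Thermal resistances in series:
R_brass = L/(kA) = 0.0038/(112×21.5) = 1.578×10^-6 K/W
R_carbon steel = L/(kA) = 0.001/(44.4×21.5) = 1.048×10^-6 K/W
Sum of known resistances R_other = 2.626×10^-6 K/W
Total R = ΔT/Q = 44/578 = 0.07612 K/W
R_cork board = R_total − R_other = 0.07612 K/W
k = L/(R·A) = 0.08/(0.07612×21.5)

k ≈ 0.0489 W/(m·K)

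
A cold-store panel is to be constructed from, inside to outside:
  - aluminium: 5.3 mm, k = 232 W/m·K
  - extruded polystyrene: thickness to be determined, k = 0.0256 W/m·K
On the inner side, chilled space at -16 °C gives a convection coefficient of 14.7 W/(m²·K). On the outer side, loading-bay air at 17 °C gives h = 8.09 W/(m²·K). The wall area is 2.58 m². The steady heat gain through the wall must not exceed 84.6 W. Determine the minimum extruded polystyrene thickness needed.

L ≈ 20.9 mm

Treating each layer as a thermal resistance in series:
R_inner film = 1/(h_i·A) = 1/(14.7×2.58) = 0.02637 K/W
R_aluminium = L/(kA) = 0.0053/(232×2.58) = 8.855×10^-6 K/W
R_outer film = 1/(h_o·A) = 1/(8.09×2.58) = 0.04791 K/W
Sum of the known resistances R_other = 0.07429 K/W
Required total resistance R_tot = ΔT/Q_allow = 33/84.6 = 0.3901 K/W
R_extruded polystyrene = R_tot − R_other = 0.3158 K/W
L = R·k·A = 0.3158×0.0256×2.58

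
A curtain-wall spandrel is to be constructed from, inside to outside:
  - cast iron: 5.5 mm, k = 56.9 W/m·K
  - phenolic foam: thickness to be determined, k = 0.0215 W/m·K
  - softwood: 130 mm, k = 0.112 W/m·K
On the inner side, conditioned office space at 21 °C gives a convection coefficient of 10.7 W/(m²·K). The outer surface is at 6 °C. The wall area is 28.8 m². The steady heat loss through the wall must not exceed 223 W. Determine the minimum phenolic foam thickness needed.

Treating each layer as a thermal resistance in series:
R_inner film = 1/(h_i·A) = 1/(10.7×28.8) = 0.003245 K/W
R_cast iron = L/(kA) = 0.0055/(56.9×28.8) = 3.356×10^-6 K/W
R_softwood = L/(kA) = 0.13/(0.112×28.8) = 0.0403 K/W
Sum of the known resistances R_other = 0.04355 K/W
Required total resistance R_tot = ΔT/Q_allow = 15/223 = 0.06726 K/W
R_phenolic foam = R_tot − R_other = 0.02371 K/W
L = R·k·A = 0.02371×0.0215×28.8

L ≈ 14.7 mm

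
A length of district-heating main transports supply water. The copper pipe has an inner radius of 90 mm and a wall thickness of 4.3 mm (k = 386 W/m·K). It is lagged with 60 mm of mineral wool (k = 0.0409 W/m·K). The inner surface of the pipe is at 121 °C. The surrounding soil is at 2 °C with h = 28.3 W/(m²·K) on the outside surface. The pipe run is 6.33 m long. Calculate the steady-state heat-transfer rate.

Q ≈ 386 W

For a radial system each layer contributes R = ln(r_out/r_in)/(2πkL); films add R = 1/(hA).
R_copper pipe wall = ln(94.3/90)/(2π×386×6.33) = 3.04×10^-6 K/W
R_mineral wool = ln(154.3/94.3)/(2π×0.0409×6.33) = 0.3027 K/W
R_outer film = 1/(h_o·2πr_oL) = 1/(28.3×2π×0.1543×6.33) = 0.005758 K/W
R_total = 0.3085 K/W
Q = ΔT/R_total = 119/0.3085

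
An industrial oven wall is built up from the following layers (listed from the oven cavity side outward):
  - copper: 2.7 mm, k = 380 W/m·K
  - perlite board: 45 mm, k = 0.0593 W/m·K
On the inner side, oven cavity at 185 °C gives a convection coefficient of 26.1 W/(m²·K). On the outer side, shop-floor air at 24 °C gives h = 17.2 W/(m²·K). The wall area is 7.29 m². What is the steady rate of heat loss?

Q ≈ 1370 W

Thermal resistances in series:
R_inner film = 1/(h_i·A) = 1/(26.1×7.29) = 0.005256 K/W
R_copper = L/(kA) = 0.0027/(380×7.29) = 9.747×10^-7 K/W
R_perlite board = L/(kA) = 0.045/(0.0593×7.29) = 0.1041 K/W
R_outer film = 1/(h_o·A) = 1/(17.2×7.29) = 0.007975 K/W
R_total = 0.1173 K/W
Q = ΔT / R_total = 161 / 0.1173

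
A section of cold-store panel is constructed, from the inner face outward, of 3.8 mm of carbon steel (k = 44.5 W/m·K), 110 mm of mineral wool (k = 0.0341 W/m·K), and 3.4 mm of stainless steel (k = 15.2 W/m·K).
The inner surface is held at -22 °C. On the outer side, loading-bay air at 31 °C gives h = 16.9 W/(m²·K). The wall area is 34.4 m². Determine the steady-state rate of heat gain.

Q ≈ 555 W

Model the wall as resistances in series:
R_carbon steel = L/(kA) = 0.0038/(44.5×34.4) = 2.482×10^-6 K/W
R_mineral wool = L/(kA) = 0.11/(0.0341×34.4) = 0.09377 K/W
R_stainless steel = L/(kA) = 0.0034/(15.2×34.4) = 6.502×10^-6 K/W
R_outer film = 1/(h_o·A) = 1/(16.9×34.4) = 0.00172 K/W
R_total = 0.0955 K/W
Q = ΔT / R_total = 53 / 0.0955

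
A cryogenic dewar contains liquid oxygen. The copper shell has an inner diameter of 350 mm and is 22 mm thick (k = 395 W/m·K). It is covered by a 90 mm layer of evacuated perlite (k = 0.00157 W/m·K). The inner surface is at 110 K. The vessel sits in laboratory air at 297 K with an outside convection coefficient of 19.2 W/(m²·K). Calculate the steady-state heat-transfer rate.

Radial (spherical) resistances in series:
R_copper shell = (1/0.175 − 1/0.197)/(4π×395) = 1.286×10^-4 K/W
R_evacuated perlite = (1/0.197 − 1/0.287)/(4π×0.00157) = 80.68 K/W
R_outer film = 1/(h·4πr_o²) = 1/(19.2×4π×0.287²) = 0.05032 K/W
R_total = 80.73 K/W
Q = ΔT/R_total = 187/80.73

Q ≈ 2.32 W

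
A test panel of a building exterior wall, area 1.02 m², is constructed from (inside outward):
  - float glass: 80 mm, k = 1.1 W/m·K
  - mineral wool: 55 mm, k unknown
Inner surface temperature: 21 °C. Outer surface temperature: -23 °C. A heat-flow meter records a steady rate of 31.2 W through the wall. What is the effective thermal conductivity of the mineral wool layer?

k ≈ 0.0403 W/(m·K)

Series thermal resistances:
R_float glass = L/(kA) = 0.08/(1.1×1.02) = 0.0713 K/W
Sum of known resistances R_other = 0.0713 K/W
Total R = ΔT/Q = 44/31.2 = 1.41 K/W
R_mineral wool = R_total − R_other = 1.339 K/W
k = L/(R·A) = 0.055/(1.339×1.02)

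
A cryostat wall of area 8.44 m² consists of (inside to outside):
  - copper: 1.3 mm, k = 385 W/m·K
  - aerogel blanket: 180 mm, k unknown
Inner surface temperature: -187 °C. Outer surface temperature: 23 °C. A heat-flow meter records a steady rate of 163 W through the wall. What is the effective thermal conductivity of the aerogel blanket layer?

k ≈ 0.0166 W/(m·K)

Series thermal resistances:
R_copper = L/(kA) = 0.0013/(385×8.44) = 4.001×10^-7 K/W
Sum of known resistances R_other = 4.001×10^-7 K/W
Total R = ΔT/Q = 210/163 = 1.288 K/W
R_aerogel blanket = R_total − R_other = 1.288 K/W
k = L/(R·A) = 0.18/(1.288×8.44)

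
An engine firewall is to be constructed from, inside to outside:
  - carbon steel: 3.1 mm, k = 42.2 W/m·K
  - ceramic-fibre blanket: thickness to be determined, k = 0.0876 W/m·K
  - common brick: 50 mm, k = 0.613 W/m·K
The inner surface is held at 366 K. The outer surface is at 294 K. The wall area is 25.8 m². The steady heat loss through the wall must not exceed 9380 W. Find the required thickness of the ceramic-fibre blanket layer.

Using the resistance-network approach (series):
R_carbon steel = L/(kA) = 0.0031/(42.2×25.8) = 2.847×10^-6 K/W
R_common brick = L/(kA) = 0.05/(0.613×25.8) = 0.003161 K/W
Sum of the known resistances R_other = 0.003164 K/W
Required total resistance R_tot = ΔT/Q_allow = 72/9380 = 0.007676 K/W
R_ceramic-fibre blanket = R_tot − R_other = 0.004512 K/W
L = R·k·A = 0.004512×0.0876×25.8

L ≈ 10.2 mm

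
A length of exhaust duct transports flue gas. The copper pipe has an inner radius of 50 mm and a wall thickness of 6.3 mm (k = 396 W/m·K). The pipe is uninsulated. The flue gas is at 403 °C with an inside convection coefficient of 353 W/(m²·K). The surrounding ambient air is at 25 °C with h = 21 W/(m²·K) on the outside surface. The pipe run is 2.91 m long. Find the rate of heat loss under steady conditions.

Q ≈ 7660 W

Treating each annulus and film as a series resistance:
R_inner film = 1/(h_i·2πr₁L) = 1/(353×2π×0.05×2.91) = 0.003099 K/W
R_copper pipe wall = ln(56.3/50)/(2π×396×2.91) = 1.639×10^-5 K/W
R_outer film = 1/(h_o·2πr_oL) = 1/(21×2π×0.0563×2.91) = 0.04626 K/W
R_total = 0.04937 K/W
Q = ΔT/R_total = 378/0.04937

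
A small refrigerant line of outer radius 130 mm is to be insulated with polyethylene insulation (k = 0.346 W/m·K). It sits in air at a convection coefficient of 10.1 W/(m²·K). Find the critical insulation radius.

r_cr ≈ 34.3 mm

For a cylinder r_cr = k/h = 0.346/10.1
r_cr = 34.3 mm; since the bare radius (130 mm) is above r_cr, any added insulation will reduce heat loss.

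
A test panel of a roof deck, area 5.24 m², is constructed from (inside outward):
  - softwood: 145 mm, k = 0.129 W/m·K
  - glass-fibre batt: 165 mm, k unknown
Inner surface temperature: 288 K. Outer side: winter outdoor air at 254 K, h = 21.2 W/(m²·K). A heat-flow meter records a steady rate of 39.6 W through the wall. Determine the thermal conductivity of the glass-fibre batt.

k ≈ 0.0496 W/(m·K)

Using the resistance-network approach (series):
R_softwood = L/(kA) = 0.145/(0.129×5.24) = 0.2145 K/W
R_outer film = 1/(h_o·A) = 1/(21.2×5.24) = 0.009002 K/W
Sum of known resistances R_other = 0.2235 K/W
Total R = ΔT/Q = 34/39.6 = 0.8586 K/W
R_glass-fibre batt = R_total − R_other = 0.6351 K/W
k = L/(R·A) = 0.165/(0.6351×5.24)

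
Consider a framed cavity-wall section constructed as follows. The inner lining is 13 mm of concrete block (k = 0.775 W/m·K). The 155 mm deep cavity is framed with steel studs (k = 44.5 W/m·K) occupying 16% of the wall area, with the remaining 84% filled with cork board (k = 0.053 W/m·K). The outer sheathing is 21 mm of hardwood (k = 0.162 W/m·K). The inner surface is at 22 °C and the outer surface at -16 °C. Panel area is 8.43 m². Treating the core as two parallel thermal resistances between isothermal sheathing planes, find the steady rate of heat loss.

Sheathing layers in series; stud and cavity paths in parallel between them.
R_inner = 0.013/(0.775×8.43) = 0.00199 K/W
R_stud  = 0.155/(44.5×0.16×8.43) = 0.002582 K/W
R_cav   = 0.155/(0.053×0.84×8.43) = 0.413 K/W
1/R_core = 1/R_stud + 1/R_cav → R_core = 0.002566 K/W
R_outer = 0.021/(0.162×8.43) = 0.01538 K/W
R_total = 0.01993 K/W
Q = ΔT/R_total = 38/0.01993

Q ≈ 1910 W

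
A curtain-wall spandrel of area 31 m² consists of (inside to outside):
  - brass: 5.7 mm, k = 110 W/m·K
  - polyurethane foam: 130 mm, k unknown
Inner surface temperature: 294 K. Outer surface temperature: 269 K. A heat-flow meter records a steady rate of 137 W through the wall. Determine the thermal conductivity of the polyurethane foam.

k ≈ 0.023 W/(m·K)

Model the wall as resistances in series:
R_brass = L/(kA) = 0.0057/(110×31) = 1.672×10^-6 K/W
Sum of known resistances R_other = 1.672×10^-6 K/W
Total R = ΔT/Q = 25/137 = 0.1825 K/W
R_polyurethane foam = R_total − R_other = 0.1825 K/W
k = L/(R·A) = 0.13/(0.1825×31)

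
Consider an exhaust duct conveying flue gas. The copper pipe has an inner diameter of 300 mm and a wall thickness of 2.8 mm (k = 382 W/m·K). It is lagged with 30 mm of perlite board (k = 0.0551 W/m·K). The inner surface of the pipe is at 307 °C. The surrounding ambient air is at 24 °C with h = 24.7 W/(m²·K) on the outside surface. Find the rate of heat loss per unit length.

For a radial system each layer contributes R = ln(r_out/r_in)/(2πkL); films add R = 1/(hA).
R_copper pipe wall = ln(152.8/150)/(2π×382×1) = 7.706×10^-6 K/W
R_perlite board = ln(182.8/152.8)/(2π×0.0551×1) = 0.5178 K/W
R_outer film = 1/(h_o·2πr_oL) = 1/(24.7×2π×0.1828×1) = 0.03525 K/W
R_total = 0.5531 K/W
Q = ΔT/R_total = 283/0.5531

q′ ≈ 512 W/m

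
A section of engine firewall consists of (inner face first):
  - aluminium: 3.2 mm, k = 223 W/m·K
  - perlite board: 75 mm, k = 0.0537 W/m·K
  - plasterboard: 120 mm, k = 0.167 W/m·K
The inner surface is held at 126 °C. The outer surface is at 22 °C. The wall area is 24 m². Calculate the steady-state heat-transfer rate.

Q ≈ 1180 W

Using the resistance-network approach (series):
R_aluminium = L/(kA) = 0.0032/(223×24) = 5.979×10^-7 K/W
R_perlite board = L/(kA) = 0.075/(0.0537×24) = 0.05819 K/W
R_plasterboard = L/(kA) = 0.12/(0.167×24) = 0.02994 K/W
R_total = 0.08813 K/W
Q = ΔT / R_total = 104 / 0.08813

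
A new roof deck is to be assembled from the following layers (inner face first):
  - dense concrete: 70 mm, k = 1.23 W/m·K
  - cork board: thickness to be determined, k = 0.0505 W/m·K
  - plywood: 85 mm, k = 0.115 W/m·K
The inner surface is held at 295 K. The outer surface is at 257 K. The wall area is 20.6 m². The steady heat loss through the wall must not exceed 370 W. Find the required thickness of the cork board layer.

L ≈ 66.6 mm

Treating each layer as a thermal resistance in series:
R_dense concrete = L/(kA) = 0.07/(1.23×20.6) = 0.002763 K/W
R_plywood = L/(kA) = 0.085/(0.115×20.6) = 0.03588 K/W
Sum of the known resistances R_other = 0.03864 K/W
Required total resistance R_tot = ΔT/Q_allow = 38/370 = 0.1027 K/W
R_cork board = R_tot − R_other = 0.06406 K/W
L = R·k·A = 0.06406×0.0505×20.6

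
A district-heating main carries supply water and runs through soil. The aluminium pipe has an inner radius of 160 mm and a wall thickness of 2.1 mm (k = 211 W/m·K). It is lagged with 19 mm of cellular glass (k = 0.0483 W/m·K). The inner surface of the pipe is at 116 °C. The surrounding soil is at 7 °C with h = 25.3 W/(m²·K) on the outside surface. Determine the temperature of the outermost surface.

For a radial system each layer contributes R = ln(r_out/r_in)/(2πkL); films add R = 1/(hA).
R_aluminium pipe wall = ln(162.1/160)/(2π×211×1) = 9.836×10^-6 K/W
R_cellular glass = ln(181.1/162.1)/(2π×0.0483×1) = 0.3652 K/W
R_outer film = 1/(h_o·2πr_oL) = 1/(25.3×2π×0.1811×1) = 0.03474 K/W
R_total = 0.4 K/W
Q = ΔT/R_total = 109/0.4
Q = 273 W/m
T_interface = T_inner − Q·ΣR(inner→interface) = 116 − 273×0.3652

T ≈ 16.5 °C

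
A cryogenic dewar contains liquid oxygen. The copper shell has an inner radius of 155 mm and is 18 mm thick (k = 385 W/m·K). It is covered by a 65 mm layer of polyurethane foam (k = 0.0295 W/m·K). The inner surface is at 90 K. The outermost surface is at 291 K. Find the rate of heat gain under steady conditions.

Q ≈ 47.2 W

Spherical conduction: R = (1/r_in − 1/r_out)/(4πk) per layer; series-sum.
R_copper shell = (1/0.155 − 1/0.173)/(4π×385) = 1.387×10^-4 K/W
R_polyurethane foam = (1/0.173 − 1/0.238)/(4π×0.0295) = 4.259 K/W
R_total = 4.259 K/W
Q = ΔT/R_total = 201/4.259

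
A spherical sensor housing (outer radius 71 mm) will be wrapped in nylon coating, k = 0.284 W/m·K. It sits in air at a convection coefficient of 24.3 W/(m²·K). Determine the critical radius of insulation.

r_cr ≈ 23.4 mm

For a sphere r_cr = 2k/h = 2×0.284/24.3
r_cr = 23.4 mm; since the bare radius (71 mm) is above r_cr, any added insulation will reduce heat loss.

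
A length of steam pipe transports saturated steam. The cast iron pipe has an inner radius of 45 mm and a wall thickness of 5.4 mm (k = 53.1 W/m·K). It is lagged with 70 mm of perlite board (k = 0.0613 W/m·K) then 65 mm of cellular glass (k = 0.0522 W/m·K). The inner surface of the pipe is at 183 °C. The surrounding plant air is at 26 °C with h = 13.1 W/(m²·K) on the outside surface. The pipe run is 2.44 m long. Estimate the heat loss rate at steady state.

For a radial system each layer contributes R = ln(r_out/r_in)/(2πkL); films add R = 1/(hA).
R_cast iron pipe wall = ln(50.4/45)/(2π×53.1×2.44) = 1.392×10^-4 K/W
R_perlite board = ln(120.4/50.4)/(2π×0.0613×2.44) = 0.9266 K/W
R_cellular glass = ln(185.4/120.4)/(2π×0.0522×2.44) = 0.5394 K/W
R_outer film = 1/(h_o·2πr_oL) = 1/(13.1×2π×0.1854×2.44) = 0.02686 K/W
R_total = 1.493 K/W
Q = ΔT/R_total = 157/1.493

Q ≈ 105 W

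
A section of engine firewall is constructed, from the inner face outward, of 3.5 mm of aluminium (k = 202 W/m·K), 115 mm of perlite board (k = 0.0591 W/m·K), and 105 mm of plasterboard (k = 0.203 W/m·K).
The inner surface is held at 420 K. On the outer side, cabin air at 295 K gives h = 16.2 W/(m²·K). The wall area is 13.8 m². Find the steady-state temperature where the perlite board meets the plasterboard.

T ≈ 324 K

Treating each layer as a thermal resistance in series:
R_aluminium = L/(kA) = 0.0035/(202×13.8) = 1.256×10^-6 K/W
R_perlite board = L/(kA) = 0.115/(0.0591×13.8) = 0.141 K/W
R_plasterboard = L/(kA) = 0.105/(0.203×13.8) = 0.03748 K/W
R_outer film = 1/(h_o·A) = 1/(16.2×13.8) = 0.004473 K/W
R_total = 0.183 K/W;  Q = ΔT/R_total = 125/0.183 = 683.2 W
T_interface = T_inner − Q·ΣR(inner→interface) = 420 − 683×0.141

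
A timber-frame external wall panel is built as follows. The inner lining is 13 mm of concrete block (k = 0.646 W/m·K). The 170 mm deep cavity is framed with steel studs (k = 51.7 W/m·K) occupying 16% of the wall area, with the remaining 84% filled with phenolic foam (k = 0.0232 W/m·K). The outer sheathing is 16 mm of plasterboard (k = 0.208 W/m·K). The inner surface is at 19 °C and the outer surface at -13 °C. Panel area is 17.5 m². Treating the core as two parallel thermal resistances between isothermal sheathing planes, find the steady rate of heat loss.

Sheathing layers in series; stud and cavity paths in parallel between them.
R_inner = 0.013/(0.646×17.5) = 0.00115 K/W
R_stud  = 0.17/(51.7×0.16×17.5) = 0.001174 K/W
R_cav   = 0.17/(0.0232×0.84×17.5) = 0.4985 K/W
1/R_core = 1/R_stud + 1/R_cav → R_core = 0.001172 K/W
R_outer = 0.016/(0.208×17.5) = 0.004396 K/W
R_total = 0.006717 K/W
Q = ΔT/R_total = 32/0.006717

Q ≈ 4760 W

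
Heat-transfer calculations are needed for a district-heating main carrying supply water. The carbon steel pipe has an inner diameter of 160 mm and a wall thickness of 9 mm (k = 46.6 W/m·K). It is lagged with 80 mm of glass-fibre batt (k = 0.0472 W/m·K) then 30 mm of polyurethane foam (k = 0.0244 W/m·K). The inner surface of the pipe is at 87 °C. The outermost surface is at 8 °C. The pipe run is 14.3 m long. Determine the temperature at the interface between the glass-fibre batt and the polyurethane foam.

T ≈ 34.1 °C

Per-layer cylindrical resistances, series-summed:
R_carbon steel pipe wall = ln(89/80)/(2π×46.6×14.3) = 2.546×10^-5 K/W
R_glass-fibre batt = ln(169/89)/(2π×0.0472×14.3) = 0.1512 K/W
R_polyurethane foam = ln(199/169)/(2π×0.0244×14.3) = 0.07454 K/W
R_total = 0.2258 K/W
Q = ΔT/R_total = 79/0.2258
Q = 350 W
T_interface = T_inner − Q·ΣR(inner→interface) = 87 − 350×0.1512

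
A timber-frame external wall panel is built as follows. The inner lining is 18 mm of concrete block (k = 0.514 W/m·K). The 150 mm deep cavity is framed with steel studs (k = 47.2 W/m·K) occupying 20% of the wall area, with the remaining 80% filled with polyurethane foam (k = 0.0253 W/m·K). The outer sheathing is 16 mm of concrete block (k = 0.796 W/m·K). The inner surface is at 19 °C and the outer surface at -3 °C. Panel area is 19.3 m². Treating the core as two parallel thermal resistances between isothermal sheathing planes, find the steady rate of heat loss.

Sheathing layers in series; stud and cavity paths in parallel between them.
R_inner = 0.018/(0.514×19.3) = 0.001814 K/W
R_stud  = 0.15/(47.2×0.2×19.3) = 8.233×10^-4 K/W
R_cav   = 0.15/(0.0253×0.8×19.3) = 0.384 K/W
1/R_core = 1/R_stud + 1/R_cav → R_core = 8.215×10^-4 K/W
R_outer = 0.016/(0.796×19.3) = 0.001041 K/W
R_total = 0.003678 K/W
Q = ΔT/R_total = 22/0.003678

Q ≈ 5980 W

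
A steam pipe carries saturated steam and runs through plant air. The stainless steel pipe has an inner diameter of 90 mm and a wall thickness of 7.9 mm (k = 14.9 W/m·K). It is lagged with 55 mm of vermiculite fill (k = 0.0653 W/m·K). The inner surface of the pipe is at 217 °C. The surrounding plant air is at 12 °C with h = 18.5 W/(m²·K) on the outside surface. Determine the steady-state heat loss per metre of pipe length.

Per-layer cylindrical resistances, series-summed:
R_stainless steel pipe wall = ln(52.9/45)/(2π×14.9×1) = 0.001728 K/W
R_vermiculite fill = ln(107.9/52.9)/(2π×0.0653×1) = 1.737 K/W
R_outer film = 1/(h_o·2πr_oL) = 1/(18.5×2π×0.1079×1) = 0.07973 K/W
R_total = 1.819 K/W
Q = ΔT/R_total = 205/1.819

q′ ≈ 113 W/m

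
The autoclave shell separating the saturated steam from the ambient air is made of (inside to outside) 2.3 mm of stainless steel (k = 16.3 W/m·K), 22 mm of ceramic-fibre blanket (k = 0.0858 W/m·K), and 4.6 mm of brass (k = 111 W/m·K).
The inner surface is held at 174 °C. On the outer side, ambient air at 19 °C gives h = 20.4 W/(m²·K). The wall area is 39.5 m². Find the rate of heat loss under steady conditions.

Thermal resistances in series:
R_stainless steel = L/(kA) = 0.0023/(16.3×39.5) = 3.572×10^-6 K/W
R_ceramic-fibre blanket = L/(kA) = 0.022/(0.0858×39.5) = 0.006491 K/W
R_brass = L/(kA) = 0.0046/(111×39.5) = 1.049×10^-6 K/W
R_outer film = 1/(h_o·A) = 1/(20.4×39.5) = 0.001241 K/W
R_total = 0.007737 K/W
Q = ΔT / R_total = 155 / 0.007737

Q ≈ 20000 W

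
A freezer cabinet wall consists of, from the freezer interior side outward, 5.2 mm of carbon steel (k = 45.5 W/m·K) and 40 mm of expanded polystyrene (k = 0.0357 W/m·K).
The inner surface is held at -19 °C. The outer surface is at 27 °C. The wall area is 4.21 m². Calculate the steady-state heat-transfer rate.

Q ≈ 173 W

Model the wall as resistances in series:
R_carbon steel = L/(kA) = 0.0052/(45.5×4.21) = 2.715×10^-5 K/W
R_expanded polystyrene = L/(kA) = 0.04/(0.0357×4.21) = 0.2661 K/W
R_total = 0.2662 K/W
Q = ΔT / R_total = 46 / 0.2662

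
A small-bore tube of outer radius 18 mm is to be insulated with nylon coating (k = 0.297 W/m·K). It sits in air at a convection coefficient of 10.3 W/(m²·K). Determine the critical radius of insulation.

For a cylinder r_cr = k/h = 0.297/10.3
r_cr = 28.8 mm; since the bare radius (18 mm) is below r_cr, adding a thin layer of insulation will *increase* heat loss.

r_cr ≈ 28.8 mm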